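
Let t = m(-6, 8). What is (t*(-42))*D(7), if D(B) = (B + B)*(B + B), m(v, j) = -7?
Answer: 57624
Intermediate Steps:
t = -7
D(B) = 4*B² (D(B) = (2*B)*(2*B) = 4*B²)
(t*(-42))*D(7) = (-7*(-42))*(4*7²) = 294*(4*49) = 294*196 = 57624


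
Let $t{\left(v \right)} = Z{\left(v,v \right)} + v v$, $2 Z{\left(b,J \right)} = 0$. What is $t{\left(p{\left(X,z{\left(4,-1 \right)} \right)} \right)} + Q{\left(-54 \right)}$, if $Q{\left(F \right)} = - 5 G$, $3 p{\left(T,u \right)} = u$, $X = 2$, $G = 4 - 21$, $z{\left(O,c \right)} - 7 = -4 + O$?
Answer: $\frac{814}{9} \approx 90.444$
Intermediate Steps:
$Z{\left(b,J \right)} = 0$ ($Z{\left(b,J \right)} = \frac{1}{2} \cdot 0 = 0$)
$z{\left(O,c \right)} = 3 + O$ ($z{\left(O,c \right)} = 7 + \left(-4 + O\right) = 3 + O$)
$G = -17$
$p{\left(T,u \right)} = \frac{u}{3}$
$t{\left(v \right)} = v^{2}$ ($t{\left(v \right)} = 0 + v v = 0 + v^{2} = v^{2}$)
$Q{\left(F \right)} = 85$ ($Q{\left(F \right)} = \left(-5\right) \left(-17\right) = 85$)
$t{\left(p{\left(X,z{\left(4,-1 \right)} \right)} \right)} + Q{\left(-54 \right)} = \left(\frac{3 + 4}{3}\right)^{2} + 85 = \left(\frac{1}{3} \cdot 7\right)^{2} + 85 = \left(\frac{7}{3}\right)^{2} + 85 = \frac{49}{9} + 85 = \frac{814}{9}$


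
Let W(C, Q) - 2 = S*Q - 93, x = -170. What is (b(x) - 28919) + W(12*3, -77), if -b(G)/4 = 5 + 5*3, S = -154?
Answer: -17232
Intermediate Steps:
b(G) = -80 (b(G) = -4*(5 + 5*3) = -4*(5 + 15) = -4*20 = -80)
W(C, Q) = -91 - 154*Q (W(C, Q) = 2 + (-154*Q - 93) = 2 + (-93 - 154*Q) = -91 - 154*Q)
(b(x) - 28919) + W(12*3, -77) = (-80 - 28919) + (-91 - 154*(-77)) = -28999 + (-91 + 11858) = -28999 + 11767 = -17232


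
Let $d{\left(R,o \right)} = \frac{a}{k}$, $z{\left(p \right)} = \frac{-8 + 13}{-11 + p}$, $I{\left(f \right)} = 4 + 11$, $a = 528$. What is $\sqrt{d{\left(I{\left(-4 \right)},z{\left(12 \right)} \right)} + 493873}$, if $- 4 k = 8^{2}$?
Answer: $4 \sqrt{30865} \approx 702.74$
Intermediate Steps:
$k = -16$ ($k = - \frac{8^{2}}{4} = \left(- \frac{1}{4}\right) 64 = -16$)
$I{\left(f \right)} = 15$
$z{\left(p \right)} = \frac{5}{-11 + p}$
$d{\left(R,o \right)} = -33$ ($d{\left(R,o \right)} = \frac{528}{-16} = 528 \left(- \frac{1}{16}\right) = -33$)
$\sqrt{d{\left(I{\left(-4 \right)},z{\left(12 \right)} \right)} + 493873} = \sqrt{-33 + 493873} = \sqrt{493840} = 4 \sqrt{30865}$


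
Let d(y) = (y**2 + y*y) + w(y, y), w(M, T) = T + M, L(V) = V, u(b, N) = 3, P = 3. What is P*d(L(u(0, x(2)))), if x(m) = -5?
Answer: 72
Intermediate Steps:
w(M, T) = M + T
d(y) = 2*y + 2*y**2 (d(y) = (y**2 + y*y) + (y + y) = (y**2 + y**2) + 2*y = 2*y**2 + 2*y = 2*y + 2*y**2)
P*d(L(u(0, x(2)))) = 3*(2*3*(1 + 3)) = 3*(2*3*4) = 3*24 = 72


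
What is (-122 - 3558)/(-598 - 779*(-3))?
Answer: -3680/1739 ≈ -2.1162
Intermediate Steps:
(-122 - 3558)/(-598 - 779*(-3)) = -3680/(-598 + 2337) = -3680/1739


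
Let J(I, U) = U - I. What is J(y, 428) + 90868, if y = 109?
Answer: 91187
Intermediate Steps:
J(y, 428) + 90868 = (428 - 1*109) + 90868 = (428 - 109) + 90868 = 319 + 90868 = 91187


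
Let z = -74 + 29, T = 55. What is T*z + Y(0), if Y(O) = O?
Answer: -2475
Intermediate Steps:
z = -45
T*z + Y(0) = 55*(-45) + 0 = -2475 + 0 = -2475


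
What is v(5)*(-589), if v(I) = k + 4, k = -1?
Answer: -1767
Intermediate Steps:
v(I) = 3 (v(I) = -1 + 4 = 3)
v(5)*(-589) = 3*(-589) = -1767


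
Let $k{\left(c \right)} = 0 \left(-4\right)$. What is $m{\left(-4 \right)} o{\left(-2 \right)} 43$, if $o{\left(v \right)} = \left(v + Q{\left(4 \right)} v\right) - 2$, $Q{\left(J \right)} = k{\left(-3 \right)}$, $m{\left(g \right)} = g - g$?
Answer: $0$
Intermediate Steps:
$m{\left(g \right)} = 0$
$k{\left(c \right)} = 0$
$Q{\left(J \right)} = 0$
$o{\left(v \right)} = -2 + v$ ($o{\left(v \right)} = \left(v + 0 v\right) - 2 = \left(v + 0\right) - 2 = v - 2 = -2 + v$)
$m{\left(-4 \right)} o{\left(-2 \right)} 43 = 0 \left(-2 - 2\right) 43 = 0 \left(-4\right) 43 = 0 \cdot 43 = 0$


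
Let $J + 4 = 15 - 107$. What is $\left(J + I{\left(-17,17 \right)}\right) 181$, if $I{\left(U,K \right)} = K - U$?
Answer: $-11222$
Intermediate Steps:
$J = -96$ ($J = -4 + \left(15 - 107\right) = -4 - 92 = -96$)
$\left(J + I{\left(-17,17 \right)}\right) 181 = \left(-96 + \left(17 - -17\right)\right) 181 = \left(-96 + \left(17 + 17\right)\right) 181 = \left(-96 + 34\right) 181 = \left(-62\right) 181 = -11222$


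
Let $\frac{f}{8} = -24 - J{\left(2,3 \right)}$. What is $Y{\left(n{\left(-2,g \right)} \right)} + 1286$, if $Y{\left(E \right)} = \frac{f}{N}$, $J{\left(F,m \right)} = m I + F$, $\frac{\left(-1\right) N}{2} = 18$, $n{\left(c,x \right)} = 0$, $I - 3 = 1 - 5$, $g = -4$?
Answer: $\frac{11620}{9} \approx 1291.1$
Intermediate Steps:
$I = -1$ ($I = 3 + \left(1 - 5\right) = 3 - 4 = -1$)
$N = -36$ ($N = \left(-2\right) 18 = -36$)
$J{\left(F,m \right)} = F - m$ ($J{\left(F,m \right)} = m \left(-1\right) + F = - m + F = F - m$)
$f = -184$ ($f = 8 \left(-24 - \left(2 - 3\right)\right) = 8 \left(-24 - -1\right) = 8 \left(-24 + 1\right) = 8 \left(-23\right) = -184$)
$Y{\left(E \right)} = \frac{46}{9}$ ($Y{\left(E \right)} = - \frac{184}{-36} = \left(-184\right) \left(- \frac{1}{36}\right) = \frac{46}{9}$)
$Y{\left(n{\left(-2,g \right)} \right)} + 1286 = \frac{46}{9} + 1286 = \frac{11620}{9}$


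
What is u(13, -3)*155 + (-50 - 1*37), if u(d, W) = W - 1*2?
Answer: -862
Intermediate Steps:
u(d, W) = -2 + W (u(d, W) = W - 2 = -2 + W)
u(13, -3)*155 + (-50 - 1*37) = (-2 - 3)*155 + (-50 - 1*37) = -5*155 + (-50 - 37) = -775 - 87 = -862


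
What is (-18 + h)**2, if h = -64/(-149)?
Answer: 6853924/22201 ≈ 308.72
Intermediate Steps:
h = 64/149 (h = -64*(-1/149) = 64/149 ≈ 0.42953)
(-18 + h)**2 = (-18 + 64/149)**2 = (-2618/149)**2 = 6853924/22201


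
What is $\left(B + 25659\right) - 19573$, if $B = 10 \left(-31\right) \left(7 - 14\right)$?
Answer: $8256$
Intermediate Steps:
$B = 2170$ ($B = - 310 \left(7 - 14\right) = \left(-310\right) \left(-7\right) = 2170$)
$\left(B + 25659\right) - 19573 = \left(2170 + 25659\right) - 19573 = 27829 - 19573 = 8256$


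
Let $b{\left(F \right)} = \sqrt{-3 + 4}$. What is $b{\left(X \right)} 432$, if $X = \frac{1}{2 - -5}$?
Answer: $432$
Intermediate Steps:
$X = \frac{1}{7}$ ($X = \frac{1}{2 + 5} = \frac{1}{7} \approx 0.14286$)
$b{\left(F \right)} = 1$ ($b{\left(F \right)} = \sqrt{1} = 1$)
$b{\left(X \right)} 432 = 1 \cdot 432 = 432$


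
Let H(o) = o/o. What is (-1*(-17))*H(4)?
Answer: 17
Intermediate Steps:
H(o) = 1
(-1*(-17))*H(4) = -1*(-17)*1 = 17*1 = 17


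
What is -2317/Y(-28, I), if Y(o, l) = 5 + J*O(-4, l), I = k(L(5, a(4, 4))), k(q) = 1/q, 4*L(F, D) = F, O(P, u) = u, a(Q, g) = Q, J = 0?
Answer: -2317/5 ≈ -463.40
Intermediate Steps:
L(F, D) = F/4
I = ⅘ (I = 1/((¼)*5) = 1/(5/4) = ⅘ ≈ 0.80000)
Y(o, l) = 5 (Y(o, l) = 5 + 0*l = 5 + 0 = 5)
-2317/Y(-28, I) = -2317/5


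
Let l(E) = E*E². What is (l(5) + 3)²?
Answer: 16384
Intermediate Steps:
l(E) = E³
(l(5) + 3)² = (5³ + 3)² = (125 + 3)² = 128² = 16384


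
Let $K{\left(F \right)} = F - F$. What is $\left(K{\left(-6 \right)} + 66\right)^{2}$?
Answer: $4356$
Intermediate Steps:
$K{\left(F \right)} = 0$
$\left(K{\left(-6 \right)} + 66\right)^{2} = \left(0 + 66\right)^{2} = 66^{2} = 4356$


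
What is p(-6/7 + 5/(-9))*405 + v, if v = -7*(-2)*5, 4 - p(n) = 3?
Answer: 475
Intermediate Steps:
p(n) = 1 (p(n) = 4 - 1*3 = 4 - 3 = 1)
v = 70 (v = 14*5 = 70)
p(-6/7 + 5/(-9))*405 + v = 1*405 + 70 = 405 + 70 = 475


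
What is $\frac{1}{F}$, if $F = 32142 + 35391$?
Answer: $\frac{1}{67533} \approx 1.4808 \cdot 10^{-5}$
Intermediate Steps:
$F = 67533$
$\frac{1}{F} = \frac{1}{67533}$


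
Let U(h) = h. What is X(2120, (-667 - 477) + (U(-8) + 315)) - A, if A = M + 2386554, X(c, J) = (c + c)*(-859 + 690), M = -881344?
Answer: -2221770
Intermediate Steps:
X(c, J) = -338*c (X(c, J) = (2*c)*(-169) = -338*c)
A = 1505210 (A = -881344 + 2386554 = 1505210)
X(2120, (-667 - 477) + (U(-8) + 315)) - A = -338*2120 - 1*1505210 = -716560 - 1505210 = -2221770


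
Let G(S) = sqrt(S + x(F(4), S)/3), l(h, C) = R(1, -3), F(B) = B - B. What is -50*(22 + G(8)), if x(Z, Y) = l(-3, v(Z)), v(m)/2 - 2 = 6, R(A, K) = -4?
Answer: -1100 - 100*sqrt(15)/3 ≈ -1229.1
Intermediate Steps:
F(B) = 0
v(m) = 16 (v(m) = 4 + 2*6 = 4 + 12 = 16)
l(h, C) = -4
x(Z, Y) = -4
G(S) = sqrt(-4/3 + S) (G(S) = sqrt(S - 4/3) = sqrt(-4/3 + S))
-50*(22 + G(8)) = -50*(22 + sqrt(-12 + 9*8)/3) = -50*(22 + sqrt(-12 + 72)/3) = -50*(22 + sqrt(60)/3) = -50*(22 + (2*sqrt(15))/3) = -50*(22 + 2*sqrt(15)/3) = -1100 - 100*sqrt(15)/3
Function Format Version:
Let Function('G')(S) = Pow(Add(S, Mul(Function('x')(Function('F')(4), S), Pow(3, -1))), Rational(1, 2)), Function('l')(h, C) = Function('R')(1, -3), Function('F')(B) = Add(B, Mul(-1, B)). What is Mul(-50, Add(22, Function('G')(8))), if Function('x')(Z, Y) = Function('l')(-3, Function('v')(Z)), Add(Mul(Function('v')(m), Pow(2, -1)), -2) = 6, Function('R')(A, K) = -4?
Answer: Add(-1100, Mul(Rational(-100, 3), Pow(15, Rational(1, 2)))) ≈ -1229.1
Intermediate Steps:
Function('F')(B) = 0
Function('v')(m) = 16 (Function('v')(m) = Add(4, Mul(2, 6)) = Add(4, 12) = 16)
Function('l')(h, C) = -4
Function('x')(Z, Y) = -4
Function('G')(S) = Pow(Add(Rational(-4, 3), S), Rational(1, 2)) (Function('G')(S) = Pow(Add(S, Mul(-4, Pow(3, -1))), Rational(1, 2)) = Pow(Add(S, Mul(-4, Rational(1, 3))), Rational(1, 2)) = Pow(Add(S, Rational(-4, 3)), Rational(1, 2)) = Pow(Add(Rational(-4, 3), S), Rational(1, 2)))
Mul(-50, Add(22, Function('G')(8))) = Mul(-50, Add(22, Mul(Rational(1, 3), Pow(Add(-12, Mul(9, 8)), Rational(1, 2))))) = Mul(-50, Add(22, Mul(Rational(1, 3), Pow(Add(-12, 72), Rational(1, 2))))) = Mul(-50, Add(22, Mul(Rational(1, 3), Pow(60, Rational(1, 2))))) = Mul(-50, Add(22, Mul(Rational(1, 3), Mul(2, Pow(15, Rational(1, 2)))))) = Mul(-50, Add(22, Mul(Rational(2, 3), Pow(15, Rational(1, 2))))) = Add(-1100, Mul(Rational(-100, 3), Pow(15, Rational(1, 2))))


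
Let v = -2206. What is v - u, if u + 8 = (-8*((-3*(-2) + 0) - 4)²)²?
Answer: -3222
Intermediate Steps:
u = 1016 (u = -8 + (-8*((-3*(-2) + 0) - 4)²)² = -8 + (-8*((6 + 0) - 4)²)² = -8 + (-8*(6 - 4)²)² = -8 + (-8*2²)² = -8 + (-8*4)² = -8 + (-32)² = -8 + 1024 = 1016)
v - u = -2206 - 1*1016 = -2206 - 1016 = -3222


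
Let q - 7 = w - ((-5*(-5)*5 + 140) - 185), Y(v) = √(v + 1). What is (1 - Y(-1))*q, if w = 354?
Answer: 281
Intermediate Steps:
Y(v) = √(1 + v)
q = 281 (q = 7 + (354 - ((-5*(-5)*5 + 140) - 185)) = 7 + (354 - ((25*5 + 140) - 185)) = 7 + (354 - ((125 + 140) - 185)) = 7 + (354 - (265 - 185)) = 7 + (354 - 1*80) = 7 + (354 - 80) = 7 + 274 = 281)
(1 - Y(-1))*q = (1 - √(1 - 1))*281 = (1 - √0)*281 = (1 - 1*0)*281 = (1 + 0)*281 = 1*281 = 281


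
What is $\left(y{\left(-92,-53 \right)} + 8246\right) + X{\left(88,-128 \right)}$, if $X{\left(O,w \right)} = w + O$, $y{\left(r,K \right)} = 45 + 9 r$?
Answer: $7423$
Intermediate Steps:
$X{\left(O,w \right)} = O + w$
$\left(y{\left(-92,-53 \right)} + 8246\right) + X{\left(88,-128 \right)} = \left(\left(45 + 9 \left(-92\right)\right) + 8246\right) + \left(88 - 128\right) = \left(\left(45 - 828\right) + 8246\right) - 40 = \left(-783 + 8246\right) - 40 = 7463 - 40 = 7423$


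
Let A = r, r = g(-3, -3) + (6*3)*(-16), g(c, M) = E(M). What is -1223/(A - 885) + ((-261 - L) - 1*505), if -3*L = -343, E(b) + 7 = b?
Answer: -3120634/3549 ≈ -879.30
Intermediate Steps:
E(b) = -7 + b
g(c, M) = -7 + M
L = 343/3 (L = -⅓*(-343) = 343/3 ≈ 114.33)
r = -298 (r = (-7 - 3) + (6*3)*(-16) = -10 + 18*(-16) = -10 - 288 = -298)
A = -298
-1223/(A - 885) + ((-261 - L) - 1*505) = -1223/(-298 - 885) + ((-261 - 1*343/3) - 1*505) = -1223/(-1183) + ((-261 - 343/3) - 505) = -1223*(-1/1183) + (-1126/3 - 505) = 1223/1183 - 2641/3 = -3120634/3549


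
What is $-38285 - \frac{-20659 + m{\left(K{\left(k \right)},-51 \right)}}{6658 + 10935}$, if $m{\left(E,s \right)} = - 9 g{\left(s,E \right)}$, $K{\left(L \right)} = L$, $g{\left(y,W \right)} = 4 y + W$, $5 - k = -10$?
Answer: $- \frac{673529047}{17593} \approx -38284.0$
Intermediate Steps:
$k = 15$ ($k = 5 - -10 = 5 + 10 = 15$)
$g{\left(y,W \right)} = W + 4 y$
$m{\left(E,s \right)} = - 36 s - 9 E$ ($m{\left(E,s \right)} = - 9 \left(E + 4 s\right) = - 36 s - 9 E$)
$-38285 - \frac{-20659 + m{\left(K{\left(k \right)},-51 \right)}}{6658 + 10935} = -38285 - \frac{-20659 - -1701}{6658 + 10935} = -38285 - \frac{-20659 + \left(1836 - 135\right)}{17593} = -38285 - \left(-20659 + 1701\right) \frac{1}{17593} = -38285 - \left(-18958\right) \frac{1}{17593} = -38285 - - \frac{18958}{17593} = -38285 + \frac{18958}{17593} = - \frac{673529047}{17593}$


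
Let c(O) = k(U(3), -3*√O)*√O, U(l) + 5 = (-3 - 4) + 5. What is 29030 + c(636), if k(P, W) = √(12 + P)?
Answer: 29030 + 2*√795 ≈ 29086.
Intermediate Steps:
U(l) = -7 (U(l) = -5 + ((-3 - 4) + 5) = -5 + (-7 + 5) = -5 - 2 = -7)
c(O) = √5*√O (c(O) = √(12 - 7)*√O = √5*√O)
29030 + c(636) = 29030 + √5*√636 = 29030 + √5*(2*√159) = 29030 + 2*√795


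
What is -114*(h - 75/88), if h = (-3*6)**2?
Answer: -1620909/44 ≈ -36839.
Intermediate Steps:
h = 324 (h = (-18)**2 = 324)
-114*(h - 75/88) = -114*(324 - 75/88) = -114*28437/88 = -1620909/44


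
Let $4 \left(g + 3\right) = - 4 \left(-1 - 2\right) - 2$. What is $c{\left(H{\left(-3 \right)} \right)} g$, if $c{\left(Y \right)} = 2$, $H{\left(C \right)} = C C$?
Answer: $-1$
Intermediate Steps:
$H{\left(C \right)} = C^{2}$
$g = - \frac{1}{2}$ ($g = -3 + \frac{- 4 \left(-1 - 2\right) - 2}{4} = -3 + \frac{- 4 \left(-3\right) - 2}{4} = -3 + \frac{\left(-1\right) \left(-12\right) - 2}{4} = -3 + \frac{12 - 2}{4} = -3 + \frac{1}{4} \cdot 10 = -3 + \frac{5}{2} = - \frac{1}{2} \approx -0.5$)
$c{\left(H{\left(-3 \right)} \right)} g = 2 \left(- \frac{1}{2}\right) = -1$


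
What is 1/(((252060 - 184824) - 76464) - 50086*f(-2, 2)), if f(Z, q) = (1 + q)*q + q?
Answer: -1/409916 ≈ -2.4395e-6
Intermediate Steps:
f(Z, q) = q + q*(1 + q) (f(Z, q) = q*(1 + q) + q = q + q*(1 + q))
1/(((252060 - 184824) - 76464) - 50086*f(-2, 2)) = 1/(((252060 - 184824) - 76464) - 100172*(2 + 2)) = 1/((67236 - 76464) - 100172*4) = 1/(-9228 - 50086*8) = 1/(-9228 - 400688) = 1/(-409916) = -1/409916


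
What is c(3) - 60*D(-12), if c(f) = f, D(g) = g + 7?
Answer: 303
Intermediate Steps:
D(g) = 7 + g
c(3) - 60*D(-12) = 3 - 60*(7 - 12) = 3 - 60*(-5) = 3 + 300 = 303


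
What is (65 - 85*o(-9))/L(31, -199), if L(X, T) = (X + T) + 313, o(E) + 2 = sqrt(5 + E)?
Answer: 47/29 - 34*I/29 ≈ 1.6207 - 1.1724*I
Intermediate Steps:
o(E) = -2 + sqrt(5 + E)
L(X, T) = 313 + T + X (L(X, T) = (T + X) + 313 = 313 + T + X)
(65 - 85*o(-9))/L(31, -199) = (65 - 85*(-2 + sqrt(5 - 9)))/(313 - 199 + 31) = (65 - 85*(-2 + sqrt(-4)))/145 = (65 - 85*(-2 + 2*I))*(1/145) = (65 + (170 - 170*I))*(1/145) = (235 - 170*I)*(1/145) = 47/29 - 34*I/29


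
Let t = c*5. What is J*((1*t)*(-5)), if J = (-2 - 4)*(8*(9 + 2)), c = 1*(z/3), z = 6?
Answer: 26400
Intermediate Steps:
c = 2 (c = 1*(6/3) = 1*(6*(⅓)) = 1*2 = 2)
t = 10 (t = 2*5 = 10)
J = -528 (J = -48*11 = -6*88 = -528)
J*((1*t)*(-5)) = -528*1*10*(-5) = -5280*(-5) = -528*(-50) = 26400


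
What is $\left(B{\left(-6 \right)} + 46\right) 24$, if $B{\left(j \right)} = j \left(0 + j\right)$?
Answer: $1968$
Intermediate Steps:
$B{\left(j \right)} = j^{2}$ ($B{\left(j \right)} = j j = j^{2}$)
$\left(B{\left(-6 \right)} + 46\right) 24 = \left(\left(-6\right)^{2} + 46\right) 24 = \left(36 + 46\right) 24 = 82 \cdot 24 = 1968$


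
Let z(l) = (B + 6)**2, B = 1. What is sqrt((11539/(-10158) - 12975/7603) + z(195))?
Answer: sqrt(275314150512501366)/77231274 ≈ 6.7939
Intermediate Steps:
z(l) = 49 (z(l) = (1 + 6)**2 = 7**2 = 49)
sqrt((11539/(-10158) - 12975/7603) + z(195)) = sqrt((11539/(-10158) - 12975/7603) + 49) = sqrt((11539*(-1/10158) - 12975*1/7603) + 49) = sqrt((-11539/10158 - 12975/7603) + 49) = sqrt(-219531067/77231274 + 49) = sqrt(3564801359/77231274) = sqrt(275314150512501366)/77231274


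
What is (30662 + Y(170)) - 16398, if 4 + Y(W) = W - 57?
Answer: 14373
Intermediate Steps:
Y(W) = -61 + W (Y(W) = -4 + (W - 57) = -4 + (-57 + W) = -61 + W)
(30662 + Y(170)) - 16398 = (30662 + (-61 + 170)) - 16398 = (30662 + 109) - 16398 = 30771 - 16398 = 14373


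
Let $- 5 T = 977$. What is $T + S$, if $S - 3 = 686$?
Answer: $\frac{2468}{5} \approx 493.6$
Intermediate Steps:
$S = 689$ ($S = 3 + 686 = 689$)
$T = - \frac{977}{5}$ ($T = \left(- \frac{1}{5}\right) 977 = - \frac{977}{5} \approx -195.4$)
$T + S = - \frac{977}{5} + 689 = \frac{2468}{5}$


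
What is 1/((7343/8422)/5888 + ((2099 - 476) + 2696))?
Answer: 49588736/214173758127 ≈ 0.00023154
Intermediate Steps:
1/((7343/8422)/5888 + ((2099 - 476) + 2696)) = 1/((7343*(1/8422))*(1/5888) + (1623 + 2696)) = 1/((7343/8422)*(1/5888) + 4319) = 1/(7343/49588736 + 4319) = 1/(214173758127/49588736) = 49588736/214173758127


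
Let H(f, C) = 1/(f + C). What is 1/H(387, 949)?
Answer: 1336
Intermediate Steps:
H(f, C) = 1/(C + f)
1/H(387, 949) = 1/(1/(949 + 387)) = 1/(1/1336) = 1336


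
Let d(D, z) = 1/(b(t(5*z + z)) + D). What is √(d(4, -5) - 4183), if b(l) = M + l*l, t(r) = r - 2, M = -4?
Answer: I*√4283391/32 ≈ 64.676*I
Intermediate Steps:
t(r) = -2 + r
b(l) = -4 + l² (b(l) = -4 + l*l = -4 + l²)
d(D, z) = 1/(-4 + D + (-2 + 6*z)²) (d(D, z) = 1/((-4 + (-2 + (5*z + z))²) + D) = 1/((-4 + (-2 + 6*z)²) + D) = 1/(-4 + D + (-2 + 6*z)²))
√(d(4, -5) - 4183) = √(1/(4 - 24*(-5) + 36*(-5)²) - 4183) = √(1/(4 + 120 + 36*25) - 4183) = √(1/(4 + 120 + 900) - 4183) = √(1/1024 - 4183) = √(-4283391/1024) = I*√4283391/32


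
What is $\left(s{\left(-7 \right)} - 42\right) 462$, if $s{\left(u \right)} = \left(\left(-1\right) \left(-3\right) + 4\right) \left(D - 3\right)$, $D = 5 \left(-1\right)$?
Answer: $-45276$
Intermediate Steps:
$D = -5$
$s{\left(u \right)} = -56$ ($s{\left(u \right)} = \left(\left(-1\right) \left(-3\right) + 4\right) \left(-5 - 3\right) = \left(3 + 4\right) \left(-8\right) = 7 \left(-8\right) = -56$)
$\left(s{\left(-7 \right)} - 42\right) 462 = \left(-56 - 42\right) 462 = \left(-98\right) 462 = -45276$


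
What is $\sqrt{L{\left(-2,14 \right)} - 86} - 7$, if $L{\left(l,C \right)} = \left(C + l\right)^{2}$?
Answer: $-7 + \sqrt{58} \approx 0.61577$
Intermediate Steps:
$\sqrt{L{\left(-2,14 \right)} - 86} - 7 = \sqrt{\left(14 - 2\right)^{2} - 86} - 7 = \sqrt{12^{2} - 86} - 7 = \sqrt{144 - 86} - 7 = \sqrt{58} - 7 = -7 + \sqrt{58}$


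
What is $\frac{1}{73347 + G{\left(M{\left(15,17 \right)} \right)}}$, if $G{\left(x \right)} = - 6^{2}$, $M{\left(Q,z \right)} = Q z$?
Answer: $\frac{1}{73311} \approx 1.3641 \cdot 10^{-5}$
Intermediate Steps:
$G{\left(x \right)} = -36$ ($G{\left(x \right)} = \left(-1\right) 36 = -36$)
$\frac{1}{73347 + G{\left(M{\left(15,17 \right)} \right)}} = \frac{1}{73347 - 36} = \frac{1}{73311}$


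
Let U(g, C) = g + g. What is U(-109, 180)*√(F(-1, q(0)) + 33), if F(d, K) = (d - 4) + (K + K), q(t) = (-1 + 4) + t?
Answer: -218*√34 ≈ -1271.1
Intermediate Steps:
U(g, C) = 2*g
q(t) = 3 + t
F(d, K) = -4 + d + 2*K (F(d, K) = (-4 + d) + 2*K = -4 + d + 2*K)
U(-109, 180)*√(F(-1, q(0)) + 33) = (2*(-109))*√((-4 - 1 + 2*(3 + 0)) + 33) = -218*√((-4 - 1 + 2*3) + 33) = -218*√((-4 - 1 + 6) + 33) = -218*√(1 + 33) = -218*√34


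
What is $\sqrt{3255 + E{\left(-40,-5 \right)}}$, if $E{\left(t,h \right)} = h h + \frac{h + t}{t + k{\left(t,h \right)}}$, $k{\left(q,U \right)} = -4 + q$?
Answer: $\frac{\sqrt{642985}}{14} \approx 57.276$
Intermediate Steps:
$E{\left(t,h \right)} = h^{2} + \frac{h + t}{-4 + 2 t}$ ($E{\left(t,h \right)} = h h + \frac{h + t}{t + \left(-4 + t\right)} = h^{2} + \frac{h + t}{-4 + 2 t}$)
$\sqrt{3255 + E{\left(-40,-5 \right)}} = \sqrt{3255 + \frac{-5 - 40 - 40 \left(-5\right)^{2} + \left(-5\right)^{2} \left(-4 - 40\right)}{2 \left(-2 - 40\right)}} = \sqrt{3255 + \frac{-5 - 40 - 1000 + 25 \left(-44\right)}{2 \left(-42\right)}} = \sqrt{3255 + \frac{1}{2} \left(- \frac{1}{42}\right) \left(-5 - 40 - 1000 - 1100\right)} = \sqrt{3255 + \frac{1}{2} \left(- \frac{1}{42}\right) \left(-2145\right)} = \sqrt{3255 + \frac{715}{28}} = \sqrt{\frac{91855}{28}} = \frac{\sqrt{642985}}{14}$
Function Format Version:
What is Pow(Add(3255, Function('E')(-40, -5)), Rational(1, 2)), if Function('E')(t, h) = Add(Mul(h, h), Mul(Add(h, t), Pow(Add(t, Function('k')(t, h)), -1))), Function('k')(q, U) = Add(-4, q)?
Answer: Mul(Rational(1, 14), Pow(642985, Rational(1, 2))) ≈ 57.276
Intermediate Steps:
Function('E')(t, h) = Add(Pow(h, 2), Mul(Pow(Add(-4, Mul(2, t)), -1), Add(h, t))) (Function('E')(t, h) = Add(Mul(h, h), Mul(Add(h, t), Pow(Add(t, Add(-4, t)), -1))) = Add(Pow(h, 2), Mul(Add(h, t), Pow(Add(-4, Mul(2, t)), -1))) = Add(Pow(h, 2), Mul(Pow(Add(-4, Mul(2, t)), -1), Add(h, t))))
Pow(Add(3255, Function('E')(-40, -5)), Rational(1, 2)) = Pow(Add(3255, Mul(Rational(1, 2), Pow(Add(-2, -40), -1), Add(-5, -40, Mul(-40, Pow(-5, 2)), Mul(Pow(-5, 2), Add(-4, -40))))), Rational(1, 2)) = Pow(Add(3255, Mul(Rational(1, 2), Pow(-42, -1), Add(-5, -40, Mul(-40, 25), Mul(25, -44)))), Rational(1, 2)) = Pow(Add(3255, Mul(Rational(1, 2), Rational(-1, 42), Add(-5, -40, -1000, -1100))), Rational(1, 2)) = Pow(Add(3255, Mul(Rational(1, 2), Rational(-1, 42), -2145)), Rational(1, 2)) = Pow(Add(3255, Rational(715, 28)), Rational(1, 2)) = Pow(Rational(91855, 28), Rational(1, 2)) = Mul(Rational(1, 14), Pow(642985, Rational(1, 2)))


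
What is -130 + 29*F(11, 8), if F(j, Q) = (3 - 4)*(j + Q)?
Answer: -681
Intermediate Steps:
F(j, Q) = -Q - j (F(j, Q) = -(Q + j) = -Q - j)
-130 + 29*F(11, 8) = -130 + 29*(-1*8 - 1*11) = -130 + 29*(-8 - 11) = -130 + 29*(-19) = -130 - 551 = -681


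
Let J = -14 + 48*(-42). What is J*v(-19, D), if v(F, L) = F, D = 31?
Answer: 38570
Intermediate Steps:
J = -2030 (J = -14 - 2016 = -2030)
J*v(-19, D) = -2030*(-19) = 38570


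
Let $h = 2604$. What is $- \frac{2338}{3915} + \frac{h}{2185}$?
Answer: $\frac{1017226}{1710855} \approx 0.59457$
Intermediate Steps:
$- \frac{2338}{3915} + \frac{h}{2185} = - \frac{2338}{3915} + \frac{2604}{2185} = \frac{1017226}{1710855}$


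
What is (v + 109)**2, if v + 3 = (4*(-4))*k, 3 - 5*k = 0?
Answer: 232324/25 ≈ 9293.0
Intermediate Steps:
k = 3/5 (k = 3/5 - 1/5*0 = 3/5 + 0 = 3/5 ≈ 0.60000)
v = -63/5 (v = -3 + (4*(-4))*(3/5) = -3 - 16*3/5 = -3 - 48/5 = -63/5 ≈ -12.600)
(v + 109)**2 = (-63/5 + 109)**2 = (482/5)**2 = 232324/25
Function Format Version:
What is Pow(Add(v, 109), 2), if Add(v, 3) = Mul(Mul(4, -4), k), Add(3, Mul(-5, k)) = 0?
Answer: Rational(232324, 25) ≈ 9293.0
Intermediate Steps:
k = Rational(3, 5) (k = Add(Rational(3, 5), Mul(Rational(-1, 5), 0)) = Add(Rational(3, 5), 0) = Rational(3, 5) ≈ 0.60000)
v = Rational(-63, 5) (v = Add(-3, Mul(Mul(4, -4), Rational(3, 5))) = Add(-3, Mul(-16, Rational(3, 5))) = Add(-3, Rational(-48, 5)) = Rational(-63, 5) ≈ -12.600)
Pow(Add(v, 109), 2) = Pow(Add(Rational(-63, 5), 109), 2) = Pow(Rational(482, 5), 2) = Rational(232324, 25)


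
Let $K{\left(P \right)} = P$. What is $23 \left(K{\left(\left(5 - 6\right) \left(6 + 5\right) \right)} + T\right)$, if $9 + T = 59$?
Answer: $897$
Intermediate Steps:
$T = 50$ ($T = -9 + 59 = 50$)
$23 \left(K{\left(\left(5 - 6\right) \left(6 + 5\right) \right)} + T\right) = 23 \left(\left(5 - 6\right) \left(6 + 5\right) + 50\right) = 23 \left(\left(-1\right) 11 + 50\right) = 23 \left(-11 + 50\right) = 23 \cdot 39 = 897$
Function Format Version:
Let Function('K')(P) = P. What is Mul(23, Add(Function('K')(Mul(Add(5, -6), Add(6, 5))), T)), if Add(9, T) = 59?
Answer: 897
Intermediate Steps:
T = 50 (T = Add(-9, 59) = 50)
Mul(23, Add(Function('K')(Mul(Add(5, -6), Add(6, 5))), T)) = Mul(23, Add(Mul(Add(5, -6), Add(6, 5)), 50)) = Mul(23, Add(Mul(-1, 11), 50)) = Mul(23, Add(-11, 50)) = Mul(23, 39) = 897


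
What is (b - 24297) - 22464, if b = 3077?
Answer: -43684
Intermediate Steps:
(b - 24297) - 22464 = (3077 - 24297) - 22464 = -21220 - 22464 = -43684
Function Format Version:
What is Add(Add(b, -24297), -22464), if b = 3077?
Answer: -43684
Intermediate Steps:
Add(Add(b, -24297), -22464) = Add(Add(3077, -24297), -22464) = Add(-21220, -22464) = -43684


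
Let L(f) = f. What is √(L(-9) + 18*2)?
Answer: 3*√3 ≈ 5.1962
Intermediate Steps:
√(L(-9) + 18*2) = √(-9 + 18*2) = √(-9 + 36) = √27 = 3*√3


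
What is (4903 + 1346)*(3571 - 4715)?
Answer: -7148856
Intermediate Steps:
(4903 + 1346)*(3571 - 4715) = 6249*(-1144) = -7148856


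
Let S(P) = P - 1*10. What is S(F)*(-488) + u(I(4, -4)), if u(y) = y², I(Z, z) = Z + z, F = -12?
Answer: 10736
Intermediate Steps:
S(P) = -10 + P (S(P) = P - 10 = -10 + P)
S(F)*(-488) + u(I(4, -4)) = (-10 - 12)*(-488) + (4 - 4)² = -22*(-488) + 0² = 10736 + 0 = 10736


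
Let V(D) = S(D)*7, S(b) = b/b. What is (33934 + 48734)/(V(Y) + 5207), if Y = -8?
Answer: 13778/869 ≈ 15.855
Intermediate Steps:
S(b) = 1
V(D) = 7 (V(D) = 1*7 = 7)
(33934 + 48734)/(V(Y) + 5207) = (33934 + 48734)/(7 + 5207) = 82668/5214 = 82668*(1/5214) = 13778/869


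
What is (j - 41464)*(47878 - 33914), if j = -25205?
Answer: -930965916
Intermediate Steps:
(j - 41464)*(47878 - 33914) = (-25205 - 41464)*(47878 - 33914) = -66669*13964 = -930965916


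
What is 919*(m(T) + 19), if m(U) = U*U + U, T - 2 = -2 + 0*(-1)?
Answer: 17461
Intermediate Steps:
T = 0 (T = 2 + (-2 + 0*(-1)) = 2 + (-2 + 0) = 2 - 2 = 0)
m(U) = U + U² (m(U) = U² + U = U + U²)
919*(m(T) + 19) = 919*(0*(1 + 0) + 19) = 919*(0*1 + 19) = 919*(0 + 19) = 919*19 = 17461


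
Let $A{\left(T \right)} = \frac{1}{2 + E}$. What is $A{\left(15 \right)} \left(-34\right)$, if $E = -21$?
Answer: $\frac{34}{19} \approx 1.7895$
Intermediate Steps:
$A{\left(T \right)} = - \frac{1}{19}$ ($A{\left(T \right)} = \frac{1}{2 - 21} = \frac{1}{-19} = - \frac{1}{19}$)
$A{\left(15 \right)} \left(-34\right) = \left(- \frac{1}{19}\right) \left(-34\right) = \frac{34}{19}$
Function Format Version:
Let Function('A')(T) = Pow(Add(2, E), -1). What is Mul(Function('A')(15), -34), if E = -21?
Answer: Rational(34, 19) ≈ 1.7895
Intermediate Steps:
Function('A')(T) = Rational(-1, 19) (Function('A')(T) = Pow(Add(2, -21), -1) = Pow(-19, -1) = Rational(-1, 19))
Mul(Function('A')(15), -34) = Mul(Rational(-1, 19), -34) = Rational(34, 19)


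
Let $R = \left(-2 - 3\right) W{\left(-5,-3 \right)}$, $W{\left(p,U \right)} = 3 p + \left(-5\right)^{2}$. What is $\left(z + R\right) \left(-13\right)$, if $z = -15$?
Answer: $845$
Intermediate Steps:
$W{\left(p,U \right)} = 25 + 3 p$ ($W{\left(p,U \right)} = 3 p + 25 = 25 + 3 p$)
$R = -50$ ($R = \left(-2 - 3\right) \left(25 + 3 \left(-5\right)\right) = - 5 \left(25 - 15\right) = \left(-5\right) 10 = -50$)
$\left(z + R\right) \left(-13\right) = \left(-15 - 50\right) \left(-13\right) = \left(-65\right) \left(-13\right) = 845$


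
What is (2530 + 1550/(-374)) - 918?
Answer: 300669/187 ≈ 1607.9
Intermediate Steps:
(2530 + 1550/(-374)) - 918 = (2530 + 1550*(-1/374)) - 918 = (2530 - 775/187) - 918 = 472335/187 - 918 = 300669/187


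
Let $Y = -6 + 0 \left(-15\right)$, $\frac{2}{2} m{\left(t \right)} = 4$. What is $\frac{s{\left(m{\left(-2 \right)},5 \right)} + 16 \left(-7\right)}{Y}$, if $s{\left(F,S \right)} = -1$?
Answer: $\frac{113}{6} \approx 18.833$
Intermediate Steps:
$m{\left(t \right)} = 4$
$Y = -6$ ($Y = -6 + 0 = -6$)
$\frac{s{\left(m{\left(-2 \right)},5 \right)} + 16 \left(-7\right)}{Y} = \frac{-1 + 16 \left(-7\right)}{-6} = \left(-1 - 112\right) \left(- \frac{1}{6}\right) = \left(-113\right) \left(- \frac{1}{6}\right) = \frac{113}{6}$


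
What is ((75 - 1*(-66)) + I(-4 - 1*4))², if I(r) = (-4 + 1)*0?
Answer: 19881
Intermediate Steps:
I(r) = 0 (I(r) = -3*0 = 0)
((75 - 1*(-66)) + I(-4 - 1*4))² = ((75 - 1*(-66)) + 0)² = ((75 + 66) + 0)² = (141 + 0)² = 141² = 19881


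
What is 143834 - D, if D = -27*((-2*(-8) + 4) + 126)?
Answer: 147776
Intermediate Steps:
D = -3942 (D = -27*((16 + 4) + 126) = -27*(20 + 126) = -27*146 = -3942)
143834 - D = 143834 - 1*(-3942) = 143834 + 3942 = 147776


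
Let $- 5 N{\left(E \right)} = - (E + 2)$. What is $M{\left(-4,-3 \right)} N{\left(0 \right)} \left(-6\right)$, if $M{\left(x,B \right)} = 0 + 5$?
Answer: $-12$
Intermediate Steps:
$N{\left(E \right)} = \frac{2}{5} + \frac{E}{5}$ ($N{\left(E \right)} = - \frac{\left(-1\right) \left(E + 2\right)}{5} = - \frac{\left(-1\right) \left(2 + E\right)}{5} = - \frac{-2 - E}{5} = \frac{2}{5} + \frac{E}{5}$)
$M{\left(x,B \right)} = 5$
$M{\left(-4,-3 \right)} N{\left(0 \right)} \left(-6\right) = 5 \left(\frac{2}{5} + \frac{1}{5} \cdot 0\right) \left(-6\right) = 5 \left(\frac{2}{5} + 0\right) \left(-6\right) = 5 \cdot \frac{2}{5} \left(-6\right) = 2 \left(-6\right) = -12$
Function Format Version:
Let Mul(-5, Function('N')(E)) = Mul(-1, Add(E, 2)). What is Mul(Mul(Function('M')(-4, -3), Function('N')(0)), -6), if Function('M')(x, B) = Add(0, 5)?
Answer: -12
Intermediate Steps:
Function('N')(E) = Add(Rational(2, 5), Mul(Rational(1, 5), E)) (Function('N')(E) = Mul(Rational(-1, 5), Mul(-1, Add(E, 2))) = Mul(Rational(-1, 5), Mul(-1, Add(2, E))) = Mul(Rational(-1, 5), Add(-2, Mul(-1, E))) = Add(Rational(2, 5), Mul(Rational(1, 5), E)))
Function('M')(x, B) = 5
Mul(Mul(Function('M')(-4, -3), Function('N')(0)), -6) = Mul(Mul(5, Add(Rational(2, 5), Mul(Rational(1, 5), 0))), -6) = Mul(Mul(5, Add(Rational(2, 5), 0)), -6) = Mul(Mul(5, Rational(2, 5)), -6) = Mul(2, -6) = -12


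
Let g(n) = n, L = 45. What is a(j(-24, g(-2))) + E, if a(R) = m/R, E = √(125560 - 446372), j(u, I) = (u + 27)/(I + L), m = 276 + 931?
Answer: 51901/3 + 2*I*√80203 ≈ 17300.0 + 566.4*I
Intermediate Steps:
m = 1207
j(u, I) = (27 + u)/(45 + I) (j(u, I) = (u + 27)/(I + 45) = (27 + u)/(45 + I))
E = 2*I*√80203 (E = √(-320812) = 2*I*√80203 ≈ 566.4*I)
a(R) = 1207/R
a(j(-24, g(-2))) + E = 1207/(((27 - 24)/(45 - 2))) + 2*I*√80203 = 1207/((3/43)) + 2*I*√80203 = 1207/(((1/43)*3)) + 2*I*√80203 = 1207/(3/43) + 2*I*√80203 = 1207*(43/3) + 2*I*√80203 = 51901/3 + 2*I*√80203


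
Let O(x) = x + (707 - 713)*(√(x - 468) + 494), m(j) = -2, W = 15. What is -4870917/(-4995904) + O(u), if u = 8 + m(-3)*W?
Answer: -14912898427/4995904 - 42*I*√10 ≈ -2985.0 - 132.82*I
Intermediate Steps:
u = -22 (u = 8 - 2*15 = 8 - 30 = -22)
O(x) = -2964 + x - 6*√(-468 + x) (O(x) = x - 6*(√(-468 + x) + 494) = x - 6*(494 + √(-468 + x)) = x + (-2964 - 6*√(-468 + x)) = -2964 + x - 6*√(-468 + x))
-4870917/(-4995904) + O(u) = -4870917/(-4995904) + (-2964 - 22 - 6*√(-468 - 22)) = -4870917*(-1/4995904) + (-2964 - 22 - 42*I*√10) = 4870917/4995904 + (-2964 - 22 - 42*I*√10) = 4870917/4995904 + (-2986 - 42*I*√10) = -14912898427/4995904 - 42*I*√10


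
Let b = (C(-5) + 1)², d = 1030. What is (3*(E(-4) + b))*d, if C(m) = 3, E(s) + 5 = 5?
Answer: 49440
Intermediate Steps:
E(s) = 0 (E(s) = -5 + 5 = 0)
b = 16 (b = (3 + 1)² = 4² = 16)
(3*(E(-4) + b))*d = (3*(0 + 16))*1030 = (3*16)*1030 = 48*1030 = 49440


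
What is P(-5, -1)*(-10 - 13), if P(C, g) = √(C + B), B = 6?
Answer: -23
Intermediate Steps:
P(C, g) = √(6 + C) (P(C, g) = √(C + 6) = √(6 + C))
P(-5, -1)*(-10 - 13) = √(6 - 5)*(-10 - 13) = √1*(-23) = 1*(-23) = -23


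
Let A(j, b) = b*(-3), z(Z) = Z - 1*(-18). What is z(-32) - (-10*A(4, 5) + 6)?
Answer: -170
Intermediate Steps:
z(Z) = 18 + Z (z(Z) = Z + 18 = 18 + Z)
A(j, b) = -3*b
z(-32) - (-10*A(4, 5) + 6) = (18 - 32) - (-(-30)*5 + 6) = -14 - (-10*(-15) + 6) = -14 - (150 + 6) = -14 - 1*156 = -14 - 156 = -170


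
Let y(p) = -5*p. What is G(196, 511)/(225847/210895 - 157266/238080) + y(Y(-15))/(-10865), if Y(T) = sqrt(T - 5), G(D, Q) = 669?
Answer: 1119680359680/686768023 + 2*I*sqrt(5)/2173 ≈ 1630.4 + 0.002058*I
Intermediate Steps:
Y(T) = sqrt(-5 + T)
G(196, 511)/(225847/210895 - 157266/238080) + y(Y(-15))/(-10865) = 669/(225847/210895 - 157266/238080) - 5*sqrt(-5 - 15)/(-10865) = 669/(225847*(1/210895) - 157266*1/238080) - 10*I*sqrt(5)*(-1/10865) = 669/(225847/210895 - 26211/39680) - 10*I*sqrt(5)*(-1/10865) = 669/(686768023/1673662720) - 10*I*sqrt(5)*(-1/10865) = 669*(1673662720/686768023) + 2*I*sqrt(5)/2173 = 1119680359680/686768023 + 2*I*sqrt(5)/2173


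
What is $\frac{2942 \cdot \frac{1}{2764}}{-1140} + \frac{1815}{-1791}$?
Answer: $- \frac{106004843}{104506840} \approx -1.0143$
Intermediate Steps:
$\frac{2942 \cdot \frac{1}{2764}}{-1140} + \frac{1815}{-1791} = 2942 \cdot \frac{1}{2764} \left(- \frac{1}{1140}\right) + 1815 \left(- \frac{1}{1791}\right) = \frac{1471}{1382} \left(- \frac{1}{1140}\right) - \frac{605}{597} = - \frac{1471}{1575480} - \frac{605}{597} = - \frac{106004843}{104506840}$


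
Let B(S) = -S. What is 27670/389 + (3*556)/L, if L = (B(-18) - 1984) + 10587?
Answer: 239191922/3353569 ≈ 71.325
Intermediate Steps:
L = 8621 (L = (-1*(-18) - 1984) + 10587 = (18 - 1984) + 10587 = -1966 + 10587 = 8621)
27670/389 + (3*556)/L = 27670/389 + (3*556)/8621 = 27670*(1/389) + 1668*(1/8621) = 27670/389 + 1668/8621 = 239191922/3353569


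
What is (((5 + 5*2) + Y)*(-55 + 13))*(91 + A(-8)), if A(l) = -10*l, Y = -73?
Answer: 416556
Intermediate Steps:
(((5 + 5*2) + Y)*(-55 + 13))*(91 + A(-8)) = (((5 + 5*2) - 73)*(-55 + 13))*(91 - 10*(-8)) = (((5 + 10) - 73)*(-42))*(91 + 80) = ((15 - 73)*(-42))*171 = -58*(-42)*171 = 2436*171 = 416556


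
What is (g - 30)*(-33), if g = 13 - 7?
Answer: 792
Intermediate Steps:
g = 6
(g - 30)*(-33) = (6 - 30)*(-33) = -24*(-33) = 792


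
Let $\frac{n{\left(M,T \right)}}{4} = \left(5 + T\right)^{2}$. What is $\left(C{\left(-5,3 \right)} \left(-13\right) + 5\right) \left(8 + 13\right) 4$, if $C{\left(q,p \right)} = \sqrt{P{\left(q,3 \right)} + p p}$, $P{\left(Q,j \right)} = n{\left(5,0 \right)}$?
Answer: $420 - 1092 \sqrt{109} \approx -10981.0$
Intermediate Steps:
$n{\left(M,T \right)} = 4 \left(5 + T\right)^{2}$
$P{\left(Q,j \right)} = 100$ ($P{\left(Q,j \right)} = 4 \left(5 + 0\right)^{2} = 4 \cdot 5^{2} = 4 \cdot 25 = 100$)
$C{\left(q,p \right)} = \sqrt{100 + p^{2}}$ ($C{\left(q,p \right)} = \sqrt{100 + p p} = \sqrt{100 + p^{2}}$)
$\left(C{\left(-5,3 \right)} \left(-13\right) + 5\right) \left(8 + 13\right) 4 = \left(\sqrt{100 + 3^{2}} \left(-13\right) + 5\right) \left(8 + 13\right) 4 = \left(\sqrt{100 + 9} \left(-13\right) + 5\right) 21 \cdot 4 = \left(\sqrt{109} \left(-13\right) + 5\right) 84 = \left(- 13 \sqrt{109} + 5\right) 84 = \left(5 - 13 \sqrt{109}\right) 84 = 420 - 1092 \sqrt{109}$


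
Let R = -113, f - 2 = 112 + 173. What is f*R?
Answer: -32431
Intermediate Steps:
f = 287 (f = 2 + (112 + 173) = 2 + 285 = 287)
f*R = 287*(-113) = -32431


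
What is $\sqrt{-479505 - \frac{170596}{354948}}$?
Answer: $\frac{i \sqrt{3775748509355658}}{88737} \approx 692.46 i$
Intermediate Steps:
$\sqrt{-479505 - \frac{170596}{354948}} = \sqrt{-479505 - \frac{42649}{88737}} = \sqrt{- \frac{42549877834}{88737}} = \frac{i \sqrt{3775748509355658}}{88737}$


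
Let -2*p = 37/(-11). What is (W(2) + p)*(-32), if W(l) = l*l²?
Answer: -3408/11 ≈ -309.82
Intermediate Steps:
W(l) = l³
p = 37/22 (p = -37/(2*(-11)) = -37*(-1)/(2*11) = -½*(-37/11) = 37/22 ≈ 1.6818)
(W(2) + p)*(-32) = (2³ + 37/22)*(-32) = (8 + 37/22)*(-32) = (213/22)*(-32) = -3408/11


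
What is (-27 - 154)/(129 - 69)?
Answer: -181/60 ≈ -3.0167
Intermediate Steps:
(-27 - 154)/(129 - 69) = -181/60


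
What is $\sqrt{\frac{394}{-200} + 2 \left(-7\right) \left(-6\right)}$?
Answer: $\frac{\sqrt{8203}}{10} \approx 9.057$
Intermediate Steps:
$\sqrt{\frac{394}{-200} + 2 \left(-7\right) \left(-6\right)} = \sqrt{394 \left(- \frac{1}{200}\right) - -84} = \sqrt{- \frac{197}{100} + 84} = \sqrt{\frac{8203}{100}} = \frac{\sqrt{8203}}{10}$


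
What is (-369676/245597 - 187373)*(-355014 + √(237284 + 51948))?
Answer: 1485204824305818/22327 - 184074465428*√18077/245597 ≈ 6.6420e+10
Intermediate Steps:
(-369676/245597 - 187373)*(-355014 + √(237284 + 51948)) = (-369676*1/245597 - 187373)*(-355014 + √289232) = (-369676/245597 - 187373)*(-355014 + 4*√18077) = -46018616357*(-355014 + 4*√18077)/245597 = 1485204824305818/22327 - 184074465428*√18077/245597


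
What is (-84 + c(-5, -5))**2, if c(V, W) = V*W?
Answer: 3481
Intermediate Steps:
(-84 + c(-5, -5))**2 = (-84 - 5*(-5))**2 = (-84 + 25)**2 = (-59)**2 = 3481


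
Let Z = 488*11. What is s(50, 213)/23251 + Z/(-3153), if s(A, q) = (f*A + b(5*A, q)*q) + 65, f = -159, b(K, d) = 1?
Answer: -149001184/73310403 ≈ -2.0325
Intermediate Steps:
s(A, q) = 65 + q - 159*A (s(A, q) = (-159*A + 1*q) + 65 = (-159*A + q) + 65 = (q - 159*A) + 65 = 65 + q - 159*A)
Z = 5368
s(50, 213)/23251 + Z/(-3153) = (65 + 213 - 159*50)/23251 + 5368/(-3153) = (65 + 213 - 7950)*(1/23251) + 5368*(-1/3153) = -7672*1/23251 - 5368/3153 = -7672/23251 - 5368/3153 = -149001184/73310403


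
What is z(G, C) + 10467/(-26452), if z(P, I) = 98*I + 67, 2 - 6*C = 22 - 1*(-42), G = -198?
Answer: -75075725/79356 ≈ -946.06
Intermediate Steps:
C = -31/3 (C = ⅓ - (22 - 1*(-42))/6 = ⅓ - (22 + 42)/6 = ⅓ - ⅙*64 = ⅓ - 32/3 = -31/3 ≈ -10.333)
z(P, I) = 67 + 98*I
z(G, C) + 10467/(-26452) = (67 + 98*(-31/3)) + 10467/(-26452) = (67 - 3038/3) + 10467*(-1/26452) = -2837/3 - 10467/26452 = -75075725/79356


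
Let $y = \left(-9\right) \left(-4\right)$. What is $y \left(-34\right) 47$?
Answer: $-57528$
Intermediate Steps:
$y = 36$
$y \left(-34\right) 47 = 36 \left(-34\right) 47 = \left(-1224\right) 47 = -57528$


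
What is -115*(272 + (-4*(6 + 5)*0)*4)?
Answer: -31280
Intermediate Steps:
-115*(272 + (-4*(6 + 5)*0)*4) = -115*(272 + (-4*11*0)*4) = -115*(272 - 44*0*4) = -115*(272 + 0*4) = -115*(272 + 0) = -115*272 = -31280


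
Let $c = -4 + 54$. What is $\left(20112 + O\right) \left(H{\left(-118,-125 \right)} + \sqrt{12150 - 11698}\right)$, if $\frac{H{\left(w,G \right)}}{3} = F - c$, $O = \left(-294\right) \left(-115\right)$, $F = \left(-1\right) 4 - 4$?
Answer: $-9382428 + 107844 \sqrt{113} \approx -8.236 \cdot 10^{6}$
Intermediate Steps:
$F = -8$ ($F = -4 - 4 = -8$)
$c = 50$
$O = 33810$
$H{\left(w,G \right)} = -174$ ($H{\left(w,G \right)} = 3 \left(-8 - 50\right) = 3 \left(-58\right) = -174$)
$\left(20112 + O\right) \left(H{\left(-118,-125 \right)} + \sqrt{12150 - 11698}\right) = \left(20112 + 33810\right) \left(-174 + \sqrt{12150 - 11698}\right) = 53922 \left(-174 + \sqrt{452}\right) = 53922 \left(-174 + 2 \sqrt{113}\right) = -9382428 + 107844 \sqrt{113}$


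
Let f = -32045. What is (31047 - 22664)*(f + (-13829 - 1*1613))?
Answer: -398083521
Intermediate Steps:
(31047 - 22664)*(f + (-13829 - 1*1613)) = (31047 - 22664)*(-32045 + (-13829 - 1*1613)) = 8383*(-32045 + (-13829 - 1613)) = 8383*(-32045 - 15442) = 8383*(-47487) = -398083521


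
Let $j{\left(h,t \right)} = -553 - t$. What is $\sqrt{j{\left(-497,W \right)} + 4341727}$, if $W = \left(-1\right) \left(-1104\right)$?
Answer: $249 \sqrt{70} \approx 2083.3$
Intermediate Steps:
$W = 1104$
$\sqrt{j{\left(-497,W \right)} + 4341727} = \sqrt{\left(-553 - 1104\right) + 4341727} = \sqrt{-1657 + 4341727} = \sqrt{4340070} = 249 \sqrt{70}$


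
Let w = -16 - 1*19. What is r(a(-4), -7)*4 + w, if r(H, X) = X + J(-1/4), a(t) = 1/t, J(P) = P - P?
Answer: -63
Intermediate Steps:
w = -35 (w = -16 - 19 = -35)
J(P) = 0
a(t) = 1/t
r(H, X) = X (r(H, X) = X + 0 = X)
r(a(-4), -7)*4 + w = -7*4 - 35 = -28 - 35 = -63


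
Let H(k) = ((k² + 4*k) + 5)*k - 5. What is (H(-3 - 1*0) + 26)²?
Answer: 225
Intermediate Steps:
H(k) = -5 + k*(5 + k² + 4*k) (H(k) = (5 + k² + 4*k)*k - 5 = k*(5 + k² + 4*k) - 5 = -5 + k*(5 + k² + 4*k))
(H(-3 - 1*0) + 26)² = ((-5 + (-3 - 1*0)³ + 4*(-3 - 1*0)² + 5*(-3 - 1*0)) + 26)² = ((-5 + (-3 + 0)³ + 4*(-3 + 0)² + 5*(-3 + 0)) + 26)² = ((-5 + (-3)³ + 4*(-3)² + 5*(-3)) + 26)² = ((-5 - 27 + 4*9 - 15) + 26)² = ((-5 - 27 + 36 - 15) + 26)² = (-11 + 26)² = 15² = 225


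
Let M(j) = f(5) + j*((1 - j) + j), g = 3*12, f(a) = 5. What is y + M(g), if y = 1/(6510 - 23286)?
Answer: 687815/16776 ≈ 41.000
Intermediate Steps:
g = 36
M(j) = 5 + j (M(j) = 5 + j*((1 - j) + j) = 5 + j*1 = 5 + j)
y = -1/16776 (y = 1/(-16776) = -1/16776 ≈ -5.9609e-5)
y + M(g) = -1/16776 + (5 + 36) = -1/16776 + 41 = 687815/16776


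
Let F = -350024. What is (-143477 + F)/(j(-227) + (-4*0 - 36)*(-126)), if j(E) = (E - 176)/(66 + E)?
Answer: -79453661/730699 ≈ -108.74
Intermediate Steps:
j(E) = (-176 + E)/(66 + E)
(-143477 + F)/(j(-227) + (-4*0 - 36)*(-126)) = (-143477 - 350024)/((-176 - 227)/(66 - 227) + (-4*0 - 36)*(-126)) = -493501/(-403/(-161) + (0 - 36)*(-126)) = -493501/(-1/161*(-403) - 36*(-126)) = -493501/(403/161 + 4536) = -493501/730699/161 = -493501*161/730699 = -79453661/730699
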